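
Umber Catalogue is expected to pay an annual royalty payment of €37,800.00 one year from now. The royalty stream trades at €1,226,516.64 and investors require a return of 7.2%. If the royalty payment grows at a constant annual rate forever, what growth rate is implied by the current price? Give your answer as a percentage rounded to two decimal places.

P = D₁/(r−g) ⇒ g = r − D₁/P = 0.072 − €37,800.00/€1,226,516.64 = 0.041181

4.12%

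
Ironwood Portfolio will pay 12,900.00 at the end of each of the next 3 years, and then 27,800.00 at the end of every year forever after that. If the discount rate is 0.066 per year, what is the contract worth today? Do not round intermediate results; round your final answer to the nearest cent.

PV of 3-year annuity: 12,900.00 × [1 − (1+0.066)^−3] / 0.066 = 34102.61689
Perpetuity value at year 3: 27,800.00 / 0.066 = 421212.12121
PV of perpetuity: 421212.12121 / (1+0.066)^3 = 347719.66000
Total PV = 34102.61689 + 347719.66000 = 381822.27690

381822.28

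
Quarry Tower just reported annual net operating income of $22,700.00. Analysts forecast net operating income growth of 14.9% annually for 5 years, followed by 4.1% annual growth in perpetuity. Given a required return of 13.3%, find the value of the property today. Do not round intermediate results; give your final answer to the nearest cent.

$393911.24

D_1 = 26082.30000
D_2 = 29968.56270
D_3 = 34433.87854
D_4 = 39564.52645
D_5 = 45459.64089
Terminal value at year 5: TV = D_5×(1+g_2)/(r−g_2) = 47323.48616/0.092 = 514385.71915
P_0 = D_1/(1+r)^1 + D_2/(1+r)^2 + D_3/(1+r)^3 + D_4/(1+r)^4 + D_5/(1+r)^5 + TV/(1+r)^5
    = 23020.56487 + 23345.65670 + 23675.33940 + 24009.67782 + 24348.73771 + 275511.26035 = 393911.23685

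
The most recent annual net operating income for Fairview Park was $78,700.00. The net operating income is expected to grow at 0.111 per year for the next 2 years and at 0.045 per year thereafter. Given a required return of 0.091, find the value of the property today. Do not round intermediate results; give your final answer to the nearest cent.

D_1 = 87435.70000
D_2 = 97141.06270
Terminal value at year 2: TV = D_2×(1+g_2)/(r−g_2) = 101512.41052/0.046 = 2206791.53308
P_0 = D_1/(1+r)^1 + D_2/(1+r)^2 + TV/(1+r)^2
    = 80142.71311 + 81611.87375 + 1854008.87108 = 2015763.45794

$2015763.46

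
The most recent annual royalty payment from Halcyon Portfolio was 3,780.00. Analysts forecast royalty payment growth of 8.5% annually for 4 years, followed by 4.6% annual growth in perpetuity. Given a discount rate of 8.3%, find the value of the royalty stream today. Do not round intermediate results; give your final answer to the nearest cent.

122843.12

D_1 = 4101.30000
D_2 = 4449.91050
D_3 = 4828.15289
D_4 = 5238.54589
Terminal value at year 4: TV = D_4×(1+g_2)/(r−g_2) = 5479.51900/0.037 = 148095.10809
P_0 = D_1/(1+r)^1 + D_2/(1+r)^2 + D_3/(1+r)^3 + D_4/(1+r)^4 + TV/(1+r)^4
    = 3786.98061 + 3793.97411 + 3800.98053 + 3807.99988 + 107653.18581 = 122843.12093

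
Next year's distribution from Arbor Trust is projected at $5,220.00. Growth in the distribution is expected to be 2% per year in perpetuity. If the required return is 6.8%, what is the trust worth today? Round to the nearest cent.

$108750.00

Growing perpetuity: P = D₁ / (r − g) = $5,220.0000 / (0.068 − 0.02) = $108,750.00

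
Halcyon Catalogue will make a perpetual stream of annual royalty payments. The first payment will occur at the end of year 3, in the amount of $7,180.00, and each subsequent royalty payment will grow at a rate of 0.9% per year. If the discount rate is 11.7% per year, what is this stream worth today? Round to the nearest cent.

Value at end of year 2: C₁ / (r − g) = $7,180.00 / (0.117 − 0.009) = $66,481.4815
Discount to today: PV = $66,481.4815 / (1 + 0.117)^2 = $66,481.4815 / 1.247689 = $53,283.70

$53283.70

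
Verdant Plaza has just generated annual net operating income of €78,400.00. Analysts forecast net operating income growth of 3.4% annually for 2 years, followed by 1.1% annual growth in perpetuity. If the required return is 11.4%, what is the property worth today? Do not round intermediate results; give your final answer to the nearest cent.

D_1 = 81065.60000
D_2 = 83821.83040
Terminal value at year 2: TV = D_2×(1+g_2)/(r−g_2) = 84743.87053/0.103 = 822756.02461
P_0 = D_1/(1+r)^1 + D_2/(1+r)^2 + TV/(1+r)^2
    = 72769.83842 + 67543.99724 + 662980.40010 = 803294.23576

€803294.24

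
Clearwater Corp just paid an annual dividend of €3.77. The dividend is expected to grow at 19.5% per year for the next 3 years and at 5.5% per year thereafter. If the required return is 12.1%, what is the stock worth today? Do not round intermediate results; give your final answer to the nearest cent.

€85.87

D_1 = 4.50515
D_2 = 5.38365
D_3 = 6.43347
Terminal value at year 3: TV = D_3×(1+g_2)/(r−g_2) = 6.78731/0.066 = 102.83799
P_0 = D_1/(1+r)^1 + D_2/(1+r)^2 + D_3/(1+r)^3 + TV/(1+r)^3
    = 4.01887 + 4.28416 + 4.56697 + 73.00234 = 85.87234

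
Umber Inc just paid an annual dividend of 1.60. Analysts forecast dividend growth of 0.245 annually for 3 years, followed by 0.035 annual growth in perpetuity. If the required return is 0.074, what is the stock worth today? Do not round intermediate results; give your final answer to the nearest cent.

D_1 = 1.99200
D_2 = 2.48004
D_3 = 3.08765
Terminal value at year 3: TV = D_3×(1+g_2)/(r−g_2) = 3.19572/0.039 = 81.94148
P_0 = D_1/(1+r)^1 + D_2/(1+r)^2 + D_3/(1+r)^3 + TV/(1+r)^3
    = 1.85475 + 2.15006 + 2.49239 + 66.14407 = 72.64126

72.64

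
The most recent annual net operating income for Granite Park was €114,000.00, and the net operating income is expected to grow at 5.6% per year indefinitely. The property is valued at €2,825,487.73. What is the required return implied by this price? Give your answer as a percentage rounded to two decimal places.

9.86%

D₁ = €114,000.00 × 1.056 = €120,384.0000
P = D₁/(r − g) ⇒ r = D₁/P + g = €120,384.0000/€2,825,487.73 + 0.056 = 0.042606 + 0.056 = 0.098606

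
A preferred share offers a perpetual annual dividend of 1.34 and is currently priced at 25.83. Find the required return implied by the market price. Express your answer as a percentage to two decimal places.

5.19%

P = C/r ⇒ r = C/P = 1.34/25.83 = 0.051878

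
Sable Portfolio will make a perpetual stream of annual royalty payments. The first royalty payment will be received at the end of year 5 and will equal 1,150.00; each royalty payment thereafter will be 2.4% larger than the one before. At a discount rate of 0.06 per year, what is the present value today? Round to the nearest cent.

25302.99

Value at end of year 4: C₁ / (r − g) = 1,150.00 / (0.06 − 0.024) = 31,944.4444
Discount to today: PV = 31,944.4444 / (1 + 0.06)^4 = 31,944.4444 / 1.262477 = 25,302.99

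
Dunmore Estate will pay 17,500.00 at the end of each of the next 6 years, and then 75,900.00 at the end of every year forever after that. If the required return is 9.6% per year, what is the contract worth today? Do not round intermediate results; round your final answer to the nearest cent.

533268.37

PV of 6-year annuity: 17,500.00 × [1 − (1+0.096)^−6] / 0.096 = 77118.85346
Perpetuity value at year 6: 75,900.00 / 0.096 = 790625.00000
PV of perpetuity: 790625.00000 / (1+0.096)^6 = 456149.51556
Total PV = 77118.85346 + 456149.51556 = 533268.36902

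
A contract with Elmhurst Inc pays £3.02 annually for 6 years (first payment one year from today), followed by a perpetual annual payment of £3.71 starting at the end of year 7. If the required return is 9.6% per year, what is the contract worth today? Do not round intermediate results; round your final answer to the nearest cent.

PV of 6-year annuity: £3.02 × [1 − (1+0.096)^−6] / 0.096 = 13.30851
Perpetuity value at year 6: £3.71 / 0.096 = 38.64583
PV of perpetuity: 38.64583 / (1+0.096)^6 = 22.29664
Total PV = 13.30851 + 22.29664 = 35.60515

£35.61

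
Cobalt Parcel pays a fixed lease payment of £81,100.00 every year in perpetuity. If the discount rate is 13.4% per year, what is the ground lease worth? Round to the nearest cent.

£605223.88

Level perpetuity: PV = C / r = £81,100.00 / 0.134 = £605,223.88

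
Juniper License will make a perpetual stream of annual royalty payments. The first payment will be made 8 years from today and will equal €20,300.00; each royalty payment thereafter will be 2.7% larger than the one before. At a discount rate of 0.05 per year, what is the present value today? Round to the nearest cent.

Value at end of year 7: C₁ / (r − g) = €20,300.00 / (0.05 − 0.027) = €882,608.6957
Discount to today: PV = €882,608.6957 / (1 + 0.05)^7 = €882,608.6957 / 1.407100 = €627,253.52

€627253.52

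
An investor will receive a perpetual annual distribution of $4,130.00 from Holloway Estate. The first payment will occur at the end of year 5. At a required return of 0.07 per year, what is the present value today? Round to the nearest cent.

$45010.82

Value at end of year 4: C / r = $4,130.00 / 0.07 = $59,000.0000
Discount to today: PV = $59,000.0000 / (1 + 0.07)^4 = $59,000.0000 / 1.310796 = $45,010.82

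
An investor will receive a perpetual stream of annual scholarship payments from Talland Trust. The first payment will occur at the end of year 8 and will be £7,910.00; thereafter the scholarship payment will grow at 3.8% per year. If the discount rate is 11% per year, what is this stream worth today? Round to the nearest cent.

£52915.53

Value at end of year 7: C₁ / (r − g) = £7,910.00 / (0.11 − 0.038) = £109,861.1111
Discount to today: PV = £109,861.1111 / (1 + 0.11)^7 = £109,861.1111 / 2.076160 = £52,915.53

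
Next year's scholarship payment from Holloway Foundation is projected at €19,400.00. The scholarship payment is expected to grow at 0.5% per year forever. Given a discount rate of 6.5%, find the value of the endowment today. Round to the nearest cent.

Growing perpetuity: P = D₁ / (r − g) = €19,400.0000 / (0.065 − 0.005) = €323,333.33

€323333.33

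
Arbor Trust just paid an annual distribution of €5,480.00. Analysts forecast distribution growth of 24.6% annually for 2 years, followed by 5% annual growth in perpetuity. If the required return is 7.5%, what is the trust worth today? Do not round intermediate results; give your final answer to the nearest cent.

€322920.55

D_1 = 6828.08000
D_2 = 8507.78768
Terminal value at year 2: TV = D_2×(1+g_2)/(r−g_2) = 8933.17706/0.025 = 357327.08256
P_0 = D_1/(1+r)^1 + D_2/(1+r)^2 + TV/(1+r)^2
    = 6351.70233 + 7362.06614 + 309206.77777 = 322920.54623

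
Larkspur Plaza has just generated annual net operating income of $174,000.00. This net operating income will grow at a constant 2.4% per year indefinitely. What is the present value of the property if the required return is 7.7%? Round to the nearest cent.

D₁ = D₀ × (1 + g) = $174,000.00 × 1.024 = $178,176.0000
Growing perpetuity: P = D₁ / (r − g) = $178,176.0000 / (0.077 − 0.024) = $3,361,811.32

$3361811.32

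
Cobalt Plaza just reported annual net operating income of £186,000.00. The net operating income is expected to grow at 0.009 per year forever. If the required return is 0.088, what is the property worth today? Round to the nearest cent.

D₁ = D₀ × (1 + g) = £186,000.00 × 1.009 = £187,674.0000
Growing perpetuity: P = D₁ / (r − g) = £187,674.0000 / (0.088 − 0.009) = £2,375,620.25

£2375620.25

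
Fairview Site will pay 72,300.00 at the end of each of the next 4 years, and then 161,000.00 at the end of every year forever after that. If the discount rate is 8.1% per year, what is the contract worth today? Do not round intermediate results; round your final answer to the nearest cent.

PV of 4-year annuity: 72,300.00 × [1 − (1+0.081)^−4] / 0.081 = 238934.71029
Perpetuity value at year 4: 161,000.00 / 0.081 = 1987654.32099
PV of perpetuity: 1987654.32099 / (1+0.081)^4 = 1455586.70887
Total PV = 238934.71029 + 1455586.70887 = 1694521.41916

1694521.42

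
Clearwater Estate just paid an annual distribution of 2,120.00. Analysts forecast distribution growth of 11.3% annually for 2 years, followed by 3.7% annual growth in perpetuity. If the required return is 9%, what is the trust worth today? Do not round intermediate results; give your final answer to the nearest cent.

47624.15

D_1 = 2359.56000
D_2 = 2626.19028
Terminal value at year 2: TV = D_2×(1+g_2)/(r−g_2) = 2723.35932/0.053 = 51384.13812
P_0 = D_1/(1+r)^1 + D_2/(1+r)^2 + TV/(1+r)^2
    = 2164.73394 + 2210.41182 + 43249.00103 = 47624.14679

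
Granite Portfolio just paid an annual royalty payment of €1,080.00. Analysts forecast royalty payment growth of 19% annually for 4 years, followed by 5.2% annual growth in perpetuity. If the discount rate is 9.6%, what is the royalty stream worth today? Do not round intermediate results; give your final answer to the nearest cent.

€41215.80

D_1 = 1285.20000
D_2 = 1529.38800
D_3 = 1819.97172
D_4 = 2165.76635
Terminal value at year 4: TV = D_4×(1+g_2)/(r−g_2) = 2278.38620/0.044 = 51781.50447
P_0 = D_1/(1+r)^1 + D_2/(1+r)^2 + D_3/(1+r)^3 + D_4/(1+r)^4 + TV/(1+r)^4
    = 1172.62774 + 1273.19982 + 1382.39762 + 1500.96092 + 35886.61106 = 41215.79716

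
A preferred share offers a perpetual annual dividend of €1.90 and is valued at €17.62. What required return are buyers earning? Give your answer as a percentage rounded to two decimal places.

P = C/r ⇒ r = C/P = €1.90/€17.62 = 0.107832

10.78%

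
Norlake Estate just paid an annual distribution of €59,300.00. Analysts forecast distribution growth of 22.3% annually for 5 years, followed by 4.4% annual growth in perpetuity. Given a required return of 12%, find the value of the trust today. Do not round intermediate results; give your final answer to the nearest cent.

D_1 = 72523.90000
D_2 = 88696.72970
D_3 = 108476.10042
D_4 = 132666.27082
D_5 = 162250.84921
Terminal value at year 5: TV = D_5×(1+g_2)/(r−g_2) = 169389.88657/0.076 = 2228814.29704
P_0 = D_1/(1+r)^1 + D_2/(1+r)^2 + D_3/(1+r)^3 + D_4/(1+r)^4 + D_5/(1+r)^5 + TV/(1+r)^5
    = 64753.48214 + 70708.48988 + 77211.14564 + 84311.81350 + 92065.48920 + 1264689.08855 = 1653739.50891

€1653739.51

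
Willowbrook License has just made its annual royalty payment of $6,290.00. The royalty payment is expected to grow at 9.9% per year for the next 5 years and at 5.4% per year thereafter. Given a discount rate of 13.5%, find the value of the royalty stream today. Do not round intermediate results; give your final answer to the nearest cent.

D_1 = 6912.71000
D_2 = 7597.06829
D_3 = 8349.17805
D_4 = 9175.74668
D_5 = 10084.14560
Terminal value at year 5: TV = D_5×(1+g_2)/(r−g_2) = 10628.68946/0.081 = 131218.38841
P_0 = D_1/(1+r)^1 + D_2/(1+r)^2 + D_3/(1+r)^3 + D_4/(1+r)^4 + D_5/(1+r)^5 + TV/(1+r)^5
    = 6090.49339 + 5897.31475 + 5710.26335 + 5529.14487 + 5353.77111 + 69665.12038 = 98246.10786

$98246.11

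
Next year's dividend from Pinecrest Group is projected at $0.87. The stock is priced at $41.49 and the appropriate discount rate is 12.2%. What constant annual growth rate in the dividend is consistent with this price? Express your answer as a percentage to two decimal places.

10.10%

P = D₁/(r−g) ⇒ g = r − D₁/P = 0.122 − $0.87/$41.49 = 0.101031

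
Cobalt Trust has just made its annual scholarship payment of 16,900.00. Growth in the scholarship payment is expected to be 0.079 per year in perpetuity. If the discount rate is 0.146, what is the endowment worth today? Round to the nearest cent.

272165.67

D₁ = D₀ × (1 + g) = 16,900.00 × 1.079 = 18,235.1000
Growing perpetuity: P = D₁ / (r − g) = 18,235.1000 / (0.146 − 0.079) = 272,165.67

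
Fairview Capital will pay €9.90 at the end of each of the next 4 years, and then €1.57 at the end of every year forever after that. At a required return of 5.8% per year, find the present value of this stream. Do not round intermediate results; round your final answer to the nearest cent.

€56.07

PV of 4-year annuity: €9.90 × [1 − (1+0.058)^−4] / 0.058 = 34.46224
Perpetuity value at year 4: €1.57 / 0.058 = 27.06897
PV of perpetuity: 27.06897 / (1+0.058)^4 = 21.60374
Total PV = 34.46224 + 21.60374 = 56.06598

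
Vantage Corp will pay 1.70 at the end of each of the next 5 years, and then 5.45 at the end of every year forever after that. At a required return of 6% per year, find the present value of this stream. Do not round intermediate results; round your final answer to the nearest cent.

PV of 5-year annuity: 1.70 × [1 − (1+0.06)^−5] / 0.06 = 7.16102
Perpetuity value at year 5: 5.45 / 0.06 = 90.83333
PV of perpetuity: 90.83333 / (1+0.06)^5 = 67.87595
Total PV = 7.16102 + 67.87595 = 75.03697

75.04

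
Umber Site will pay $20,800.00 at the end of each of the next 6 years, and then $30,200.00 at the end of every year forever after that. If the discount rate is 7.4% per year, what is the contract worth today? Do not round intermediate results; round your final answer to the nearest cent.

PV of 6-year annuity: $20,800.00 × [1 − (1+0.074)^−6] / 0.074 = 97931.50109
Perpetuity value at year 6: $30,200.00 / 0.074 = 408108.10811
PV of perpetuity: 408108.10811 / (1+0.074)^6 = 265919.10172
Total PV = 97931.50109 + 265919.10172 = 363850.60281

$363850.60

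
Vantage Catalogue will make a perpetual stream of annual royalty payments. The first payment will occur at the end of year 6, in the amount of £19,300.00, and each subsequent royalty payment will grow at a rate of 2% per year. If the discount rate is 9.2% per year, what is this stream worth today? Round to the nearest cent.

£172628.15

Value at end of year 5: C₁ / (r − g) = £19,300.00 / (0.092 − 0.02) = £268,055.5556
Discount to today: PV = £268,055.5556 / (1 + 0.092)^5 = £268,055.5556 / 1.552792 = £172,628.15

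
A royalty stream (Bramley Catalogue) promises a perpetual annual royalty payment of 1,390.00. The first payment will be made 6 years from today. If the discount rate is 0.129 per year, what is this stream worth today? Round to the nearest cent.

5874.29

Value at end of year 5: C / r = 1,390.00 / 0.129 = 10,775.1938
Discount to today: PV = 10,775.1938 / (1 + 0.129)^5 = 10,775.1938 / 1.834297 = 5,874.29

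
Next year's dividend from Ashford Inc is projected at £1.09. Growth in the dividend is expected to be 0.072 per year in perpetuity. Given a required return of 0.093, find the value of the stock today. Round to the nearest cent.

Growing perpetuity: P = D₁ / (r − g) = £1.0900 / (0.093 − 0.072) = £51.90

£51.90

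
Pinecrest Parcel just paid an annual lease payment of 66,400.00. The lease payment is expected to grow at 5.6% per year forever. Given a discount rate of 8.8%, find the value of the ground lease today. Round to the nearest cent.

2191200.00

D₁ = D₀ × (1 + g) = 66,400.00 × 1.056 = 70,118.4000
Growing perpetuity: P = D₁ / (r − g) = 70,118.4000 / (0.088 − 0.056) = 2,191,200.00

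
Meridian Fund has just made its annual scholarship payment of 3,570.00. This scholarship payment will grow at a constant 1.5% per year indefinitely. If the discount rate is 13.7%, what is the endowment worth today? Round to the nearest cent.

D₁ = D₀ × (1 + g) = 3,570.00 × 1.015 = 3,623.5500
Growing perpetuity: P = D₁ / (r − g) = 3,623.5500 / (0.137 − 0.015) = 29,701.23

29701.23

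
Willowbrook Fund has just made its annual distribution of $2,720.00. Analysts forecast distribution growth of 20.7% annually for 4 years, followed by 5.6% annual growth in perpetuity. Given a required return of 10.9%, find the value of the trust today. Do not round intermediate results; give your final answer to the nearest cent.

D_1 = 3283.04000
D_2 = 3962.62928
D_3 = 4782.89354
D_4 = 5772.95250
Terminal value at year 4: TV = D_4×(1+g_2)/(r−g_2) = 6096.23784/0.053 = 115023.35555
P_0 = D_1/(1+r)^1 + D_2/(1+r)^2 + D_3/(1+r)^3 + D_4/(1+r)^4 + TV/(1+r)^4
    = 2960.36069 + 3221.96154 + 3506.67951 + 3816.55741 + 76043.10618 = 89548.66532

$89548.67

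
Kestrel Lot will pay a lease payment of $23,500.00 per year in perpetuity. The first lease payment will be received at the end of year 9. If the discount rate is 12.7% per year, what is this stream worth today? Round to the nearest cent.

$71100.53

Value at end of year 8: C / r = $23,500.00 / 0.127 = $185,039.3701
Discount to today: PV = $185,039.3701 / (1 + 0.127)^8 = $185,039.3701 / 2.602504 = $71,100.53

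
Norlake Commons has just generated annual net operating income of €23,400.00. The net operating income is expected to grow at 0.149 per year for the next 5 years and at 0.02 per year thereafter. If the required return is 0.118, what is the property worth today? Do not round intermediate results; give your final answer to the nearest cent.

€406342.16

D_1 = 26886.60000
D_2 = 30892.70340
D_3 = 35495.71621
D_4 = 40784.57792
D_5 = 46861.48003
Terminal value at year 5: TV = D_5×(1+g_2)/(r−g_2) = 47798.70963/0.098 = 487741.93502
P_0 = D_1/(1+r)^1 + D_2/(1+r)^2 + D_3/(1+r)^3 + D_4/(1+r)^4 + D_5/(1+r)^5 + TV/(1+r)^5
    = 24048.83721 + 24715.66543 + 25400.98353 + 26105.30418 + 26829.15429 + 279242.21816 = 406342.16280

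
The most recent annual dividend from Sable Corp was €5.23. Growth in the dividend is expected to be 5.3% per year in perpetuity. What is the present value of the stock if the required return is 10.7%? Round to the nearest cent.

D₁ = D₀ × (1 + g) = €5.23 × 1.053 = €5.5072
Growing perpetuity: P = D₁ / (r − g) = €5.5072 / (0.107 − 0.053) = €101.99

€101.99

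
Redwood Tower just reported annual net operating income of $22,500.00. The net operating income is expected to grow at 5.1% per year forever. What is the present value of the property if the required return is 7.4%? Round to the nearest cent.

$1028152.17

D₁ = D₀ × (1 + g) = $22,500.00 × 1.051 = $23,647.5000
Growing perpetuity: P = D₁ / (r − g) = $23,647.5000 / (0.074 − 0.051) = $1,028,152.17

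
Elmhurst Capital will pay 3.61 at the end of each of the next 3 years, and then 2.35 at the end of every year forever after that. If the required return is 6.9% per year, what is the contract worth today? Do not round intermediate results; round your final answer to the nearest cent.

PV of 3-year annuity: 3.61 × [1 − (1+0.069)^−3] / 0.069 = 9.49112
Perpetuity value at year 3: 2.35 / 0.069 = 34.05797
PV of perpetuity: 34.05797 / (1+0.069)^3 = 27.87954
Total PV = 9.49112 + 27.87954 = 37.37066

37.37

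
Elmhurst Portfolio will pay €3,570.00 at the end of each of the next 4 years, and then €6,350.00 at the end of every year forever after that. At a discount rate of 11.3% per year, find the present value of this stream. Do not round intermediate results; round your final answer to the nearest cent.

€47624.85

PV of 4-year annuity: €3,570.00 × [1 − (1+0.113)^−4] / 0.113 = 11005.15948
Perpetuity value at year 4: €6,350.00 / 0.113 = 56194.69027
PV of perpetuity: 56194.69027 / (1+0.113)^4 = 36619.68671
Total PV = 11005.15948 + 36619.68671 = 47624.84619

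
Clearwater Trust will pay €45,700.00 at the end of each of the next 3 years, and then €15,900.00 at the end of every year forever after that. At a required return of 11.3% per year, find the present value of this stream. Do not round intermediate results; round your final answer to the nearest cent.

PV of 3-year annuity: €45,700.00 × [1 − (1+0.113)^−3] / 0.113 = 111097.62810
Perpetuity value at year 3: €15,900.00 / 0.113 = 140707.96460
PV of perpetuity: 140707.96460 / (1+0.113)^3 = 102054.74170
Total PV = 111097.62810 + 102054.74170 = 213152.36980

€213152.37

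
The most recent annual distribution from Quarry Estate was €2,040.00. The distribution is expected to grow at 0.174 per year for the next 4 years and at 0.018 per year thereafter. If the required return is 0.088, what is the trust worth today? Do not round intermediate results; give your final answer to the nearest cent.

€50124.58

D_1 = 2394.96000
D_2 = 2811.68304
D_3 = 3300.91589
D_4 = 3875.27525
Terminal value at year 4: TV = D_4×(1+g_2)/(r−g_2) = 3945.03021/0.07 = 56357.57440
P_0 = D_1/(1+r)^1 + D_2/(1+r)^2 + D_3/(1+r)^3 + D_4/(1+r)^4 + TV/(1+r)^4
    = 2201.25000 + 2375.24586 + 2562.99508 + 2765.58476 + 40219.50411 = 50124.57981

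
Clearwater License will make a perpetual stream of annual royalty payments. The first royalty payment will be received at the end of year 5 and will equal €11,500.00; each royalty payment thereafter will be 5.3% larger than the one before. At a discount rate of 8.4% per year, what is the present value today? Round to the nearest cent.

Value at end of year 4: C₁ / (r − g) = €11,500.00 / (0.084 − 0.053) = €370,967.7419
Discount to today: PV = €370,967.7419 / (1 + 0.084)^4 = €370,967.7419 / 1.380757 = €268,669.90

€268669.90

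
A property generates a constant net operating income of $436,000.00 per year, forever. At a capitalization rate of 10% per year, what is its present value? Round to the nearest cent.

Level perpetuity: PV = C / r = $436,000.00 / 0.1 = $4,360,000.00

$4360000.00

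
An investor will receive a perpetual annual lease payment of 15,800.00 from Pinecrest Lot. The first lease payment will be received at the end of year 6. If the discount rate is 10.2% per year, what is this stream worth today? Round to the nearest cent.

Value at end of year 5: C / r = 15,800.00 / 0.102 = 154,901.9608
Discount to today: PV = 154,901.9608 / (1 + 0.102)^5 = 154,901.9608 / 1.625204 = 95,312.30

95312.30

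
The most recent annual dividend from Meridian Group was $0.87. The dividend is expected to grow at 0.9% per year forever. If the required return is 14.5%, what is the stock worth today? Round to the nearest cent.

$6.45

D₁ = D₀ × (1 + g) = $0.87 × 1.009 = $0.8778
Growing perpetuity: P = D₁ / (r − g) = $0.8778 / (0.145 − 0.009) = $6.45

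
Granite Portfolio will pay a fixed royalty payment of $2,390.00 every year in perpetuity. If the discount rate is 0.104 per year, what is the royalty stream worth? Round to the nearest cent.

Level perpetuity: PV = C / r = $2,390.00 / 0.104 = $22,980.77

$22980.77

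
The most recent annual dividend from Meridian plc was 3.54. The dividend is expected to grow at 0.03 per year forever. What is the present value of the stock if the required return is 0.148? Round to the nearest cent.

30.90

D₁ = D₀ × (1 + g) = 3.54 × 1.03 = 3.6462
Growing perpetuity: P = D₁ / (r − g) = 3.6462 / (0.148 − 0.03) = 30.90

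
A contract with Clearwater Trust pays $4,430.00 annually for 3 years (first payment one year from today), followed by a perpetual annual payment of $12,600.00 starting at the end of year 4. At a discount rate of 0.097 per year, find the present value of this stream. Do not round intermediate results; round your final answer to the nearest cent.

PV of 3-year annuity: $4,430.00 × [1 − (1+0.097)^−3] / 0.097 = 11075.20073
Perpetuity value at year 3: $12,600.00 / 0.097 = 129896.90722
PV of perpetuity: 129896.90722 / (1+0.097)^3 = 98396.33629
Total PV = 11075.20073 + 98396.33629 = 109471.53702

$109471.54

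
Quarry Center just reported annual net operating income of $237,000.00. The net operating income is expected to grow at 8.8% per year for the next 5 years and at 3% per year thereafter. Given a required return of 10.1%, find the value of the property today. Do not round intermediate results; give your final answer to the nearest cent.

D_1 = 257856.00000
D_2 = 280547.32800
D_3 = 305235.49286
D_4 = 332096.21624
D_5 = 361320.68326
Terminal value at year 5: TV = D_5×(1+g_2)/(r−g_2) = 372160.30376/0.071 = 5241694.41919
P_0 = D_1/(1+r)^1 + D_2/(1+r)^2 + D_3/(1+r)^3 + D_4/(1+r)^4 + D_5/(1+r)^5 + TV/(1+r)^5
    = 234201.63488 + 231436.31130 + 228703.63915 + 226003.23287 + 223334.71150 + 3239926.09643 = 4383605.62613

$4383605.63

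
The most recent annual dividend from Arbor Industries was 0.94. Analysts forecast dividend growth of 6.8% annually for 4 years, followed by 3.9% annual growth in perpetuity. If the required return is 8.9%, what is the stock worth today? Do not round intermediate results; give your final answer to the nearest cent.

D_1 = 1.00392
D_2 = 1.07219
D_3 = 1.14510
D_4 = 1.22296
Terminal value at year 4: TV = D_4×(1+g_2)/(r−g_2) = 1.27066/0.05 = 25.41314
P_0 = D_1/(1+r)^1 + D_2/(1+r)^2 + D_3/(1+r)^3 + D_4/(1+r)^4 + TV/(1+r)^4
    = 0.92187 + 0.90410 + 0.88666 + 0.86956 + 18.06953 = 21.65173

21.65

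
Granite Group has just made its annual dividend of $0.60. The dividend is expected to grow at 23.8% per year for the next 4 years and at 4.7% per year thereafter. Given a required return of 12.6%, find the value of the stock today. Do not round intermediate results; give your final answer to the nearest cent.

D_1 = 0.74280
D_2 = 0.91959
D_3 = 1.13845
D_4 = 1.40940
Terminal value at year 4: TV = D_4×(1+g_2)/(r−g_2) = 1.47564/0.079 = 18.67899
P_0 = D_1/(1+r)^1 + D_2/(1+r)^2 + D_3/(1+r)^3 + D_4/(1+r)^4 + TV/(1+r)^4
    = 0.65968 + 0.72530 + 0.79744 + 0.87676 + 11.61983 = 14.67901

$14.68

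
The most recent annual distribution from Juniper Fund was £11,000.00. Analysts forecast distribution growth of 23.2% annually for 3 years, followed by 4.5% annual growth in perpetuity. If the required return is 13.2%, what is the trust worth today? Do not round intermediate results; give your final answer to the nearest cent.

£209507.97

D_1 = 13552.00000
D_2 = 16696.06400
D_3 = 20569.55085
Terminal value at year 3: TV = D_3×(1+g_2)/(r−g_2) = 21495.18064/0.087 = 247071.04179
P_0 = D_1/(1+r)^1 + D_2/(1+r)^2 + D_3/(1+r)^3 + TV/(1+r)^3
    = 11971.73145 + 13029.30490 + 14180.30356 + 170326.63477 = 209507.97468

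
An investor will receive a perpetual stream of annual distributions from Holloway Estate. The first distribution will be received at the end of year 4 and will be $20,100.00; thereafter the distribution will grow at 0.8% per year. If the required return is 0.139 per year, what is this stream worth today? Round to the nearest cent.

$103837.35

Value at end of year 3: C₁ / (r − g) = $20,100.00 / (0.139 − 0.008) = $153,435.1145
Discount to today: PV = $153,435.1145 / (1 + 0.139)^3 = $153,435.1145 / 1.477649 = $103,837.35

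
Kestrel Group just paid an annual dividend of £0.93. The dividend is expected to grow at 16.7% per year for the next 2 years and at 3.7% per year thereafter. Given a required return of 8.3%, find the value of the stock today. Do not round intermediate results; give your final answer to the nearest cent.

D_1 = 1.08531
D_2 = 1.26656
Terminal value at year 2: TV = D_2×(1+g_2)/(r−g_2) = 1.31342/0.046 = 28.55260
P_0 = D_1/(1+r)^1 + D_2/(1+r)^2 + TV/(1+r)^2
    = 1.00213 + 1.07986 + 24.34382 = 26.42581

£26.43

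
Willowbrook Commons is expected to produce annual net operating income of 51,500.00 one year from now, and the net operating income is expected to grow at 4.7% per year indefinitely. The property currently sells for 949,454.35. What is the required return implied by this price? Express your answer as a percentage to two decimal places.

10.12%

P = D₁/(r − g) ⇒ r = D₁/P + g = 51,500.0000/949,454.35 + 0.047 = 0.054242 + 0.047 = 0.101242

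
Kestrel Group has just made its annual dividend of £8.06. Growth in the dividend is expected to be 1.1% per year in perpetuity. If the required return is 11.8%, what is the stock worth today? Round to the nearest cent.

£76.16

D₁ = D₀ × (1 + g) = £8.06 × 1.011 = £8.1487
Growing perpetuity: P = D₁ / (r − g) = £8.1487 / (0.118 − 0.011) = £76.16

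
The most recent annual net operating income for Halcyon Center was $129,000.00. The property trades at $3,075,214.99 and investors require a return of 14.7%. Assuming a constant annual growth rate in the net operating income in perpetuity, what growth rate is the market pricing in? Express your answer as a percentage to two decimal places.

P = D₀(1+g)/(r−g) ⇒ P(r−g) = D₀(1+g) ⇒ g(P+D₀) = P·r − D₀
g = (P·r − D₀)/(P + D₀) = ($3,075,214.99×0.147 − $129,000.00) / ($3,075,214.99 + $129,000.00) = 0.100822

10.08%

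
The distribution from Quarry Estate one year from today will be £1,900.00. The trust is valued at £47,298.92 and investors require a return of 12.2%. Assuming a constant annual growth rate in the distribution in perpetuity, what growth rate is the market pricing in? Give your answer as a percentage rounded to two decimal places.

8.18%

P = D₁/(r−g) ⇒ g = r − D₁/P = 0.122 − £1,900.00/£47,298.92 = 0.081830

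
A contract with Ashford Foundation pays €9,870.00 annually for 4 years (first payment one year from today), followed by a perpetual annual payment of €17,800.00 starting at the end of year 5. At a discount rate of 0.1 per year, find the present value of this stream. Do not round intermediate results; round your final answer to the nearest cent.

€152862.97

PV of 4-year annuity: €9,870.00 × [1 − (1+0.1)^−4] / 0.1 = 31286.57196
Perpetuity value at year 4: €17,800.00 / 0.1 = 178000.00000
PV of perpetuity: 178000.00000 / (1+0.1)^4 = 121576.39505
Total PV = 31286.57196 + 121576.39505 = 152862.96701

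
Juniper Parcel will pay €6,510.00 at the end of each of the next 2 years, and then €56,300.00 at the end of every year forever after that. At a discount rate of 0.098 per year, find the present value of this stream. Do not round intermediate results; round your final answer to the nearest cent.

€487844.91

PV of 2-year annuity: €6,510.00 × [1 − (1+0.098)^−2] / 0.098 = 11328.74476
Perpetuity value at year 2: €56,300.00 / 0.098 = 574489.79592
PV of perpetuity: 574489.79592 / (1+0.098)^2 = 476516.16610
Total PV = 11328.74476 + 476516.16610 = 487844.91086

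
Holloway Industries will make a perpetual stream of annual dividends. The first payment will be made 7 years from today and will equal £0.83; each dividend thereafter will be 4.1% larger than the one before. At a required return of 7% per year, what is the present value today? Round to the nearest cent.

£19.07

Value at end of year 6: C₁ / (r − g) = £0.83 / (0.07 − 0.041) = £28.6207
Discount to today: PV = £28.6207 / (1 + 0.07)^6 = £28.6207 / 1.500730 = £19.07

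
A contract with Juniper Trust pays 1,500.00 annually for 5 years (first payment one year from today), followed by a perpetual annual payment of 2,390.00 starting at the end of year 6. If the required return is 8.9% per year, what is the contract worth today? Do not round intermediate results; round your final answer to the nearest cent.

23383.14

PV of 5-year annuity: 1,500.00 × [1 − (1+0.089)^−5] / 0.089 = 5849.64698
Perpetuity value at year 5: 2,390.00 / 0.089 = 26853.93258
PV of perpetuity: 26853.93258 / (1+0.089)^5 = 17533.49507
Total PV = 5849.64698 + 17533.49507 = 23383.14204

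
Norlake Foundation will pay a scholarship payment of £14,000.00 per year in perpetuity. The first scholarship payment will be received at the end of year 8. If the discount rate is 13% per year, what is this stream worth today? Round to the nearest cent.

Value at end of year 7: C / r = £14,000.00 / 0.13 = £107,692.3077
Discount to today: PV = £107,692.3077 / (1 + 0.13)^7 = £107,692.3077 / 2.352605 = £45,775.76

£45775.76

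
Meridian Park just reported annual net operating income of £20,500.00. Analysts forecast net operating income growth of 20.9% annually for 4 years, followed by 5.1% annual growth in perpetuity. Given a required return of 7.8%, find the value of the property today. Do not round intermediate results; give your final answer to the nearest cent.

£1372603.15

D_1 = 24784.50000
D_2 = 29964.46050
D_3 = 36227.03274
D_4 = 43798.48259
Terminal value at year 4: TV = D_4×(1+g_2)/(r−g_2) = 46032.20520/0.027 = 1704896.48889
P_0 = D_1/(1+r)^1 + D_2/(1+r)^2 + D_3/(1+r)^3 + D_4/(1+r)^4 + TV/(1+r)^4
    = 22991.18738 + 25785.10719 + 28918.54786 + 32432.76842 + 1262475.54113 = 1372603.15198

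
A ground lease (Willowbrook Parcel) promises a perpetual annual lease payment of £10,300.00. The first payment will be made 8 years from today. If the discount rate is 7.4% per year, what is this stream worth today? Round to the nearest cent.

£84445.31

Value at end of year 7: C / r = £10,300.00 / 0.074 = £139,189.1892
Discount to today: PV = £139,189.1892 / (1 + 0.074)^7 = £139,189.1892 / 1.648276 = £84,445.31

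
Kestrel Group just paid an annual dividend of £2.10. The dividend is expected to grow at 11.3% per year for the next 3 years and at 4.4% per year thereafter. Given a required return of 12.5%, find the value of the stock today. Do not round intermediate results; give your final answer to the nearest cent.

£32.38

D_1 = 2.33730
D_2 = 2.60141
D_3 = 2.89537
Terminal value at year 3: TV = D_3×(1+g_2)/(r−g_2) = 3.02277/0.081 = 37.31816
P_0 = D_1/(1+r)^1 + D_2/(1+r)^2 + D_3/(1+r)^3 + TV/(1+r)^3
    = 2.07760 + 2.05544 + 2.03351 + 26.20974 = 32.37629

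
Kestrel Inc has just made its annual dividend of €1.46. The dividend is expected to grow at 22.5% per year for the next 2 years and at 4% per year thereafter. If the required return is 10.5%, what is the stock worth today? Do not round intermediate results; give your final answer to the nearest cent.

D_1 = 1.78850
D_2 = 2.19091
Terminal value at year 2: TV = D_2×(1+g_2)/(r−g_2) = 2.27855/0.065 = 35.05460
P_0 = D_1/(1+r)^1 + D_2/(1+r)^2 + TV/(1+r)^2
    = 1.61855 + 1.79432 + 28.70916 = 32.12203

€32.12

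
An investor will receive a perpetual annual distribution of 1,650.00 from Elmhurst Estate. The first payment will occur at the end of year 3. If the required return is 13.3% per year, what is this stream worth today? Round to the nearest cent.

Value at end of year 2: C / r = 1,650.00 / 0.133 = 12,406.0150
Discount to today: PV = 12,406.0150 / (1 + 0.133)^2 = 12,406.0150 / 1.283689 = 9,664.35

9664.35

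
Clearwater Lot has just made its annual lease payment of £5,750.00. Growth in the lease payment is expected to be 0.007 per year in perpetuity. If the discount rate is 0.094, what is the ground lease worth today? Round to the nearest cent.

£66554.60

D₁ = D₀ × (1 + g) = £5,750.00 × 1.007 = £5,790.2500
Growing perpetuity: P = D₁ / (r − g) = £5,790.2500 / (0.094 − 0.007) = £66,554.60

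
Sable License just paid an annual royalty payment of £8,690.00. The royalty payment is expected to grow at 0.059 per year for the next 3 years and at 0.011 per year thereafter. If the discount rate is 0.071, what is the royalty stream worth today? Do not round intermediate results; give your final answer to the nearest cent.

£167049.69

D_1 = 9202.71000
D_2 = 9745.66989
D_3 = 10320.66441
Terminal value at year 3: TV = D_3×(1+g_2)/(r−g_2) = 10434.19172/0.06 = 173903.19537
P_0 = D_1/(1+r)^1 + D_2/(1+r)^2 + D_3/(1+r)^3 + TV/(1+r)^3
    = 8592.63305 + 8496.35705 + 8401.15977 + 141559.54220 = 167049.69208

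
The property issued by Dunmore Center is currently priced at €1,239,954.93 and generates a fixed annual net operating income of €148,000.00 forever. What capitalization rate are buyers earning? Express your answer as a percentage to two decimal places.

11.94%

P = C/r ⇒ r = C/P = €148,000.00/€1,239,954.93 = 0.119359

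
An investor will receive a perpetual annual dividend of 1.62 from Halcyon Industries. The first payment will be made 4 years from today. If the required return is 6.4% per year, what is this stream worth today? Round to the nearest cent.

21.01

Value at end of year 3: C / r = 1.62 / 0.064 = 25.3125
Discount to today: PV = 25.3125 / (1 + 0.064)^3 = 25.3125 / 1.204550 = 21.01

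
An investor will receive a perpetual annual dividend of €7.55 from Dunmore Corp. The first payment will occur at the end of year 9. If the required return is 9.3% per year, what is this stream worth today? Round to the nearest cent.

Value at end of year 8: C / r = €7.55 / 0.093 = €81.1828
Discount to today: PV = €81.1828 / (1 + 0.093)^8 = €81.1828 / 2.036861 = €39.86

€39.86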